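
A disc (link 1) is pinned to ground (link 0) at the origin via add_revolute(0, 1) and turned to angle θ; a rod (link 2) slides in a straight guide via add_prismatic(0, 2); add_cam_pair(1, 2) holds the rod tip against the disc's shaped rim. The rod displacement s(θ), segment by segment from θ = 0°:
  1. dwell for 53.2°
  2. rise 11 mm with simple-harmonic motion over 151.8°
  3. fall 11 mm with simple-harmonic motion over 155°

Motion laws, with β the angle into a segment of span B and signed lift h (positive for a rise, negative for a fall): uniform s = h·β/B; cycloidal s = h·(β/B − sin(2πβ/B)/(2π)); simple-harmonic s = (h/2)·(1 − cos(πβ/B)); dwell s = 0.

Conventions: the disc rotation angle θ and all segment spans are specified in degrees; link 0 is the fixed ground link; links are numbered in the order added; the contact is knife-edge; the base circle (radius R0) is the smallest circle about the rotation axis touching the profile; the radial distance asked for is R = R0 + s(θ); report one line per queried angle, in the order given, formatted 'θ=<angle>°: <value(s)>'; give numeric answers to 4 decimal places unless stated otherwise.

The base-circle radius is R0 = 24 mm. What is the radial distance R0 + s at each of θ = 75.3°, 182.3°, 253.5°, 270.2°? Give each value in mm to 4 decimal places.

segment 1 (0° to 53.2°, dwell): s unchanged at 0.0000
θ = 75.3° falls in segment 2 (53.2° to 205°, simple-harmonic, h = 11): β = 75.3 − 53.2 = 22.1°, B = 151.8°; Δs = 11/2·(1 − cos(π·0.1456)) = 0.5653; s = 0.0000 + 0.5653 = 0.5653
θ = 182.3° falls in segment 2 (53.2° to 205°, simple-harmonic, h = 11): β = 182.3 − 53.2 = 129.1°, B = 151.8°; Δs = 11/2·(1 − cos(π·0.8505)) = 10.4041; s = 0.0000 + 10.4041 = 10.4041
segment 2 (53.2° to 205°, simple-harmonic, h = 11) is passed completely: s = 0.0000 + (11) = 11.0000
θ = 253.5° falls in segment 3 (205° to 360°, simple-harmonic, h = -11): β = 253.5 − 205 = 48.5°, B = 155°; Δs = -11/2·(1 − cos(π·0.3129)) = -2.4502; s = 11.0000 − 2.4502 = 8.5498
θ = 270.2° falls in segment 3 (205° to 360°, simple-harmonic, h = -11): β = 270.2 − 205 = 65.2°, B = 155°; Δs = -11/2·(1 − cos(π·0.4206)) = -4.1430; s = 11.0000 − 4.1430 = 6.8570
θ=75.3°: R = R0 + s = 24 + 0.5653 = 24.5653
θ=182.3°: R = R0 + s = 24 + 10.4041 = 34.4041
θ=253.5°: R = R0 + s = 24 + 8.5498 = 32.5498
θ=270.2°: R = R0 + s = 24 + 6.8570 = 30.8570

θ=75.3°: 24.5653
θ=182.3°: 34.4041
θ=253.5°: 32.5498
θ=270.2°: 30.8570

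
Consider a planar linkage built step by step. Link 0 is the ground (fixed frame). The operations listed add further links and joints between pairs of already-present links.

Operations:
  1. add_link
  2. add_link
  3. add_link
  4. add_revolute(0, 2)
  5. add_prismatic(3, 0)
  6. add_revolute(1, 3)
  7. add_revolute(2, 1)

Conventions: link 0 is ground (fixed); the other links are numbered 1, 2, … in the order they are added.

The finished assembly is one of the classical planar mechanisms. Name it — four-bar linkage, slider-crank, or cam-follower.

links: 4 (incl. ground); joints: 3 revolute, 1 prismatic, 0 higher (cam) pair, forming one closed loop
4 links, 3 revolutes + 1 prismatic in one loop → slider-crank

slider-crank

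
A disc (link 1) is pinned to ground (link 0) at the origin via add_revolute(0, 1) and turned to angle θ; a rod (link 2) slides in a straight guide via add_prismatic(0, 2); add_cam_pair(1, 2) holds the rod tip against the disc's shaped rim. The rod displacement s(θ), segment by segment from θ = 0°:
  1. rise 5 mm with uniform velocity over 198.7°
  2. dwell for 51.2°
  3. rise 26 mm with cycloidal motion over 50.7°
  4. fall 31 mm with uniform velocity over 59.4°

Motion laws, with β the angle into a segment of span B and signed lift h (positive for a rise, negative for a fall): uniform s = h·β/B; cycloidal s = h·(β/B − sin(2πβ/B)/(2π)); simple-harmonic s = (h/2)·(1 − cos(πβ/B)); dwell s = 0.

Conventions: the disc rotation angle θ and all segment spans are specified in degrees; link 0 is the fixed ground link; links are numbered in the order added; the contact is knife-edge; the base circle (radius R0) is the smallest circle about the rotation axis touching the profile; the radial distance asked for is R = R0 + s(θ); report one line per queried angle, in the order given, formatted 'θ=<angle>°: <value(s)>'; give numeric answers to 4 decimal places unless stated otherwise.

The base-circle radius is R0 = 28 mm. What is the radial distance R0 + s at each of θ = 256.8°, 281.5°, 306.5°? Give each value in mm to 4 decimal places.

segment 1 (0° to 198.7°, uniform, h = 5) is passed completely: s = 0.0000 + (5) = 5.0000
segment 2 (198.7° to 249.9°, dwell): s unchanged at 5.0000
θ = 256.8° falls in segment 3 (249.9° to 300.6°, cycloidal, h = 26): β = 256.8 − 249.9 = 6.9°, B = 50.7°; Δs = 26·(0.1361 − sin(2π·0.1361)/(2π)) = 0.4157; s = 5.0000 + 0.4157 = 5.4157
θ = 281.5° falls in segment 3 (249.9° to 300.6°, cycloidal, h = 26): β = 281.5 − 249.9 = 31.6°, B = 50.7°; Δs = 26·(0.6233 − sin(2π·0.6233)/(2π)) = 19.0993; s = 5.0000 + 19.0993 = 24.0993
segment 3 (249.9° to 300.6°, cycloidal, h = 26) is passed completely: s = 5.0000 + (26) = 31.0000
θ = 306.5° falls in segment 4 (300.6° to 360°, uniform, h = -31): β = 306.5 − 300.6 = 5.9°, B = 59.4°; Δs = -31·5.9/59.4 = -3.0791; s = 31.0000 − 3.0791 = 27.9209
θ=256.8°: R = R0 + s = 28 + 5.4157 = 33.4157
θ=281.5°: R = R0 + s = 28 + 24.0993 = 52.0993
θ=306.5°: R = R0 + s = 28 + 27.9209 = 55.9209

θ=256.8°: 33.4157
θ=281.5°: 52.0993
θ=306.5°: 55.9209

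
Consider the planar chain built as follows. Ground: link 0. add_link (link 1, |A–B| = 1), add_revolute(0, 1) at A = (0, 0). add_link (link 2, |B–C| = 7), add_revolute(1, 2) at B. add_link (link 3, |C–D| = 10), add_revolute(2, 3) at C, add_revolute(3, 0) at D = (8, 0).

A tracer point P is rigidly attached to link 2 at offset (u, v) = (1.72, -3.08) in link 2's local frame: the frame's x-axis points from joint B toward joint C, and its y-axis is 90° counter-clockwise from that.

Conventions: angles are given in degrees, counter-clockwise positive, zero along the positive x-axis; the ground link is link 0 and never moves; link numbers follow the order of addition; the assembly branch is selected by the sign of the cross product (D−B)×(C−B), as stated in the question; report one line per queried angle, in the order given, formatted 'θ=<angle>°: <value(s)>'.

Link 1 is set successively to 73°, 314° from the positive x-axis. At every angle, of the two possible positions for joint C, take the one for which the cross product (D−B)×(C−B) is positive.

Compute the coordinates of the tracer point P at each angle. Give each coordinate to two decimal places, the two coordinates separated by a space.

A=(0,0), D=(8.00,0)
θ=73°: B = A + 1.00·(cos73°, sin73°) = (0.2924, 0.9563)
θ=73°: |BD| = 7.7667
θ=73°: circle(B,7.00) ∩ circle(D,10.00): a=0.6001, h=6.9742
θ=73°:   candidates: C₊=(1.7467,7.8036) cross=54.167; C₋=(0.0292,-6.0387) cross=-54.167
θ=73°:   branch + wants cross > 0 → take C=(1.7467,7.8036) (cross=54.167)
θ=73°: ex = (C−B)/|BC| = (0.2078,0.9782); ey = (-0.9782,0.2078)
θ=73°: P = B + 1.72·ex + -3.08·ey = (3.6625,1.9989)
θ=314°: B = A + 1.00·(cos314°, sin314°) = (0.6947, -0.7193)
θ=314°: |BD| = 7.3407
θ=314°: circle(B,7.00) ∩ circle(D,10.00): a=0.1965, h=6.9972
θ=314°:   candidates: C₊=(0.2046,6.2635) cross=51.364; C₋=(1.5759,-7.6636) cross=-51.364
θ=314°:   branch + wants cross > 0 → take C=(0.2046,6.2635) (cross=51.364)
θ=314°: ex = (C−B)/|BC| = (-0.0700,0.9975); ey = (-0.9975,-0.0700)
θ=314°: P = B + 1.72·ex + -3.08·ey = (3.6467,1.2121)

θ=73°: 3.66 2.00
θ=314°: 3.65 1.21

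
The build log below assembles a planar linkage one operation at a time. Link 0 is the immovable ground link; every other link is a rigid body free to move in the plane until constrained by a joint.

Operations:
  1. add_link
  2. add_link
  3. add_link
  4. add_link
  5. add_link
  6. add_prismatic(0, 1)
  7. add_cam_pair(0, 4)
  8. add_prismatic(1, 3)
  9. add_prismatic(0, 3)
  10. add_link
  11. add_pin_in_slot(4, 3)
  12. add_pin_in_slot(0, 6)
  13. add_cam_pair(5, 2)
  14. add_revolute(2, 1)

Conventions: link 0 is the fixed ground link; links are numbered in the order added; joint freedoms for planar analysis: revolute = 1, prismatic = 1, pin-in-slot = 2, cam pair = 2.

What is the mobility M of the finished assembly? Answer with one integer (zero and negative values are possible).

ground; <1,0,0>
#1 <2,0,0>
#2 <3,0,0>
#3 <4,0,0>
#4 <5,0,0>
#5 <6,0,0>
P:0↔1 J1 <6,1,0>
C:0↔4 J2 <6,1,1>
P:1↔3 J1 <6,2,1>
P:0↔3 J1 <6,3,1>
#6 <7,3,1>
PS:4↔3 J2 <7,3,2>
PS:0↔6 J2 <7,3,3>
C:5↔2 J2 <7,3,4>
R:2↔1 J1 <7,4,4>
3×6 − 2×4 − 1×4 = 6

M = 6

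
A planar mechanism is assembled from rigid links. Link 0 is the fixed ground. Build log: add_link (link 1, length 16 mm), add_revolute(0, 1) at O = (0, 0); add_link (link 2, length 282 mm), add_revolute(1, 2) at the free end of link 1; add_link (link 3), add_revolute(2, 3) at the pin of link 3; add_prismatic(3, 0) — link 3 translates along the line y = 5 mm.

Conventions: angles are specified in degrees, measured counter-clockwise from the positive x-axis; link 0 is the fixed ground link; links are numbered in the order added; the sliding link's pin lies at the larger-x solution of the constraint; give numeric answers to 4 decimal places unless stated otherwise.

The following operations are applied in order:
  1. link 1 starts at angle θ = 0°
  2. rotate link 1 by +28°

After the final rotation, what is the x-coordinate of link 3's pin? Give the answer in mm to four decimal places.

geometry: r = 16 mm, L = 282 mm, e = 5 mm; θ starts at 0°
rotate link 1 by +28°: θ ← 0° +28° = 28°
crank pin P = (r cos θ, r sin θ) = (14.127161, 7.511545)
h = r sin θ − e = 7.511545 − 5 = 2.511545
x = r cos θ + √(L² − h²) = 14.127161 + 281.988816 = 296.115977

296.1160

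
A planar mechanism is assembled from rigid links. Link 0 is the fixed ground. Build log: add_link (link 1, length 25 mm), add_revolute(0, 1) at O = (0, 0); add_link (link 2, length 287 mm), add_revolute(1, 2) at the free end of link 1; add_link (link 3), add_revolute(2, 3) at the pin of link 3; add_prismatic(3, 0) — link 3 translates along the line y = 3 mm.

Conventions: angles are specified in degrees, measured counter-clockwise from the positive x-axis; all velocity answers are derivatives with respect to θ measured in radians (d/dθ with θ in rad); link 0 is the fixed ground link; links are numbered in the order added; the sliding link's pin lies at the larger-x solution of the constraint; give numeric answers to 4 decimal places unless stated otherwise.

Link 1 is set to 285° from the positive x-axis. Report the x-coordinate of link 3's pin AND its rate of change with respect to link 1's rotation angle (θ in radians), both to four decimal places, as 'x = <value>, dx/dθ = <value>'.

geometry: r = 25 mm, L = 287 mm, e = 3 mm
crank pin P = (r cos θ, r sin θ) = (6.470476, -24.148146)
h = r sin θ − e = -24.148146 − 3 = -27.148146
x = r cos θ + √(L² − h²) = 6.470476 + 285.713105 = 292.183581
dx/dθ = −r sin θ − h·r cos θ/√(L² − h²) (θ in radians; h = -27.148146) = 24.762963

x = 292.1836, dx/dθ = 24.7630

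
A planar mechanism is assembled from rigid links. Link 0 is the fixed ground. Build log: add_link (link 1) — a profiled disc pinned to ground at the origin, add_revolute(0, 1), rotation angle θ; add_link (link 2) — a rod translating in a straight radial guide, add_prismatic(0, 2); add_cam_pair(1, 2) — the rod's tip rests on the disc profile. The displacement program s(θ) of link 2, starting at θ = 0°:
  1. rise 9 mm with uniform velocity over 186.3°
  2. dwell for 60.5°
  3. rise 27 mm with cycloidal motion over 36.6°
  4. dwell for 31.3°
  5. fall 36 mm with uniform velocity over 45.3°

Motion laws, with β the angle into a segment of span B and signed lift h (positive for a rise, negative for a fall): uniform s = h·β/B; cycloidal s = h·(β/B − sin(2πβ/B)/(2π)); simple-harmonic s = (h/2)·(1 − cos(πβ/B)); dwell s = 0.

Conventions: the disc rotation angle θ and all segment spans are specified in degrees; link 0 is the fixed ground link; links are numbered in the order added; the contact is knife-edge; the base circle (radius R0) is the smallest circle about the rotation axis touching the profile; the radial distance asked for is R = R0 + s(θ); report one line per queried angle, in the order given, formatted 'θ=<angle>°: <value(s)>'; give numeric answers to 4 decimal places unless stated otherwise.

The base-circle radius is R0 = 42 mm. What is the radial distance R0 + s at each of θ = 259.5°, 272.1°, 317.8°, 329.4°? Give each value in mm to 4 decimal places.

seg 1 [0°–186.3°] uniform, h=9: full span → s += 9 → s = 9.0000
seg 2 [186.3°–246.8°] dwell: s stays 9.0000
seg 3 [246.8°–283.4°] cycloidal, h=27: θ=259.5° here. β=12.7, B=36.6. 27·(0.3470 − sin(2π·0.3470)/(2π)) = 5.8453 → s = 14.8453
seg 3 [246.8°–283.4°] cycloidal, h=27: θ=272.1° here. β=25.3, B=36.6. 27·(0.6913 − sin(2π·0.6913)/(2π)) = 22.6717 → s = 31.6717
seg 3 [246.8°–283.4°] cycloidal, h=27: full span → s += 27 → s = 36.0000
seg 4 [283.4°–314.7°] dwell: s stays 36.0000
seg 5 [314.7°–360°] uniform, h=-36: θ=317.8° here. β=3.1, B=45.3. -36·3.1/45.3 = -2.4636 → s = 33.5364
seg 5 [314.7°–360°] uniform, h=-36: θ=329.4° here. β=14.7, B=45.3. -36·14.7/45.3 = -11.6821 → s = 24.3179
θ=259.5°: R = R0 + s = 42 + 14.8453 = 56.8453
θ=272.1°: R = R0 + s = 42 + 31.6717 = 73.6717
θ=317.8°: R = R0 + s = 42 + 33.5364 = 75.5364
θ=329.4°: R = R0 + s = 42 + 24.3179 = 66.3179

θ=259.5°: 56.8453
θ=272.1°: 73.6717
θ=317.8°: 75.5364
θ=329.4°: 66.3179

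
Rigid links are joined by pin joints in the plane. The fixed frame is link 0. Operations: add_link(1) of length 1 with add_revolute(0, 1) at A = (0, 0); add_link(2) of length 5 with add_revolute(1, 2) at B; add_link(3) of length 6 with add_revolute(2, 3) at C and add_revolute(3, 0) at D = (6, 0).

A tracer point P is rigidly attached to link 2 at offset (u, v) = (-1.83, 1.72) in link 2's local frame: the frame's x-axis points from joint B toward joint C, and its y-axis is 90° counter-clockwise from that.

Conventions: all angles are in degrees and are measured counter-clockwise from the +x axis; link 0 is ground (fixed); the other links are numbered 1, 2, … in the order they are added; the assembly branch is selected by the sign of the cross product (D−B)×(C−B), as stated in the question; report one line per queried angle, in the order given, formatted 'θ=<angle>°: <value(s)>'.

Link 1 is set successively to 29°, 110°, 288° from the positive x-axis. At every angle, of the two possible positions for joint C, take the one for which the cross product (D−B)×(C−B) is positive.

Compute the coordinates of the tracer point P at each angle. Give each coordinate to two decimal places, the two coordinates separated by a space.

A=(0,0), D=(6.00,0)
θ=29°: B = A + 1.00·(cos29°, sin29°) = (0.8746, 0.4848)
θ=29°: |BD| = 5.1483
θ=29°: circle(B,5.00) ∩ circle(D,6.00): a=1.5058, h=4.7679
θ=29°:   candidates: C₊=(2.8227,5.0897) cross=24.546; C₋=(1.9247,-4.4037) cross=-24.546
θ=29°:   branch + wants cross > 0 → take C=(2.8227,5.0897) (cross=24.546)
θ=29°: ex = (C−B)/|BC| = (0.3896,0.9210); ey = (-0.9210,0.3896)
θ=29°: P = B + -1.83·ex + 1.72·ey = (-1.4225,-0.5304)
θ=110°: B = A + 1.00·(cos110°, sin110°) = (-0.3420, 0.9397)
θ=110°: |BD| = 6.4113
θ=110°: circle(B,5.00) ∩ circle(D,6.00): a=2.3478, h=4.4145
θ=110°:   candidates: C₊=(2.6274,4.9624) cross=28.303; C₋=(1.3334,-3.7713) cross=-28.303
θ=110°:   branch + wants cross > 0 → take C=(2.6274,4.9624) (cross=28.303)
θ=110°: ex = (C−B)/|BC| = (0.5939,0.8045); ey = (-0.8045,0.5939)
θ=110°: P = B + -1.83·ex + 1.72·ey = (-2.8127,0.4889)
θ=288°: B = A + 1.00·(cos288°, sin288°) = (0.3090, -0.9511)
θ=288°: |BD| = 5.7699
θ=288°: circle(B,5.00) ∩ circle(D,6.00): a=1.9317, h=4.6118
θ=288°:   candidates: C₊=(1.4542,3.9160) cross=26.609; C₋=(2.9745,-5.1813) cross=-26.609
θ=288°:   branch + wants cross > 0 → take C=(1.4542,3.9160) (cross=26.609)
θ=288°: ex = (C−B)/|BC| = (0.2290,0.9734); ey = (-0.9734,0.2290)
θ=288°: P = B + -1.83·ex + 1.72·ey = (-1.7844,-2.3385)

θ=29°: -1.42 -0.53
θ=110°: -2.81 0.49
θ=288°: -1.78 -2.34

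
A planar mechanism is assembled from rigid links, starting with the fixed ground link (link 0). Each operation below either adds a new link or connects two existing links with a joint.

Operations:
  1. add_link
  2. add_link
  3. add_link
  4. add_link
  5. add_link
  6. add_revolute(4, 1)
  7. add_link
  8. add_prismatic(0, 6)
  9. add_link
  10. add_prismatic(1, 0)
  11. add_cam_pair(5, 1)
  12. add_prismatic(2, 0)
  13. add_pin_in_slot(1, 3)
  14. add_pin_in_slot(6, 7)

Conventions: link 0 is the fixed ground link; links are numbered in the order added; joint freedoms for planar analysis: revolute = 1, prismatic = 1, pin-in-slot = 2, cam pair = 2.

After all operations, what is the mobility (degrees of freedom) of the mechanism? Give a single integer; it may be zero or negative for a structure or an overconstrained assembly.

L=1 J1=0 J2=0
add link → L=2 J1=0 J2=0
add link → L=3 J1=0 J2=0
add link → L=4 J1=0 J2=0
add link → L=5 J1=0 J2=0
add link → L=6 J1=0 J2=0
R@4,1 dof=1 J1 → L=6 J1=1 J2=0
add link → L=7 J1=1 J2=0
P@0,6 dof=1 J1 → L=7 J1=2 J2=0
add link → L=8 J1=2 J2=0
P@1,0 dof=1 J1 → L=8 J1=3 J2=0
C@5,1 dof=2 J2 → L=8 J1=3 J2=1
P@2,0 dof=1 J1 → L=8 J1=4 J2=1
PS@1,3 dof=2 J2 → L=8 J1=4 J2=2
PS@6,7 dof=2 J2 → L=8 J1=4 J2=3
M=3(L−1)−2J1−J2=3·7−2·4−3=10

M = 10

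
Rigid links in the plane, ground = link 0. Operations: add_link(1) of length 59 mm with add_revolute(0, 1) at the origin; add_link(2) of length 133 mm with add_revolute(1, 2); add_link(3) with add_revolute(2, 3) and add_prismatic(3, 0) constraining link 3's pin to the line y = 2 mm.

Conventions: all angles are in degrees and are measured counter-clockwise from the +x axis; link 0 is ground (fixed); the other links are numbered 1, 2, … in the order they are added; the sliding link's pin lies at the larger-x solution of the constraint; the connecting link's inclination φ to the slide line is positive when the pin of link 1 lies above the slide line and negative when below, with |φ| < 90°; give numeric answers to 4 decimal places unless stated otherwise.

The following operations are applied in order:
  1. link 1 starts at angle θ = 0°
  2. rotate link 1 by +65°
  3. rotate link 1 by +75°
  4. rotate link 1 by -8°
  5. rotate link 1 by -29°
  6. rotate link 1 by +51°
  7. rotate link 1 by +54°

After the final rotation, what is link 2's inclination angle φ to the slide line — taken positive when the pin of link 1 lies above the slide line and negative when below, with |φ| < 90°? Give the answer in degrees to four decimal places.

geometry: r = 59 mm, L = 133 mm, e = 2 mm; θ starts at 0°
rotate link 1 by +65°: θ ← 0° +65° = 65°
rotate link 1 by +75°: θ ← 65° +75° = 140°
rotate link 1 by -8°: θ ← 140° -8° = 132°
rotate link 1 by -29°: θ ← 132° -29° = 103°
rotate link 1 by +51°: θ ← 103° +51° = 154°
rotate link 1 by +54°: θ ← 154° +54° = 208°
h = r sin θ − e = -27.698822 − 2 = -29.698822
sin φ = h / L = -29.698822 / 133 = -0.22329942
φ = arcsin(-0.22329942) = -12.902898°

-12.9029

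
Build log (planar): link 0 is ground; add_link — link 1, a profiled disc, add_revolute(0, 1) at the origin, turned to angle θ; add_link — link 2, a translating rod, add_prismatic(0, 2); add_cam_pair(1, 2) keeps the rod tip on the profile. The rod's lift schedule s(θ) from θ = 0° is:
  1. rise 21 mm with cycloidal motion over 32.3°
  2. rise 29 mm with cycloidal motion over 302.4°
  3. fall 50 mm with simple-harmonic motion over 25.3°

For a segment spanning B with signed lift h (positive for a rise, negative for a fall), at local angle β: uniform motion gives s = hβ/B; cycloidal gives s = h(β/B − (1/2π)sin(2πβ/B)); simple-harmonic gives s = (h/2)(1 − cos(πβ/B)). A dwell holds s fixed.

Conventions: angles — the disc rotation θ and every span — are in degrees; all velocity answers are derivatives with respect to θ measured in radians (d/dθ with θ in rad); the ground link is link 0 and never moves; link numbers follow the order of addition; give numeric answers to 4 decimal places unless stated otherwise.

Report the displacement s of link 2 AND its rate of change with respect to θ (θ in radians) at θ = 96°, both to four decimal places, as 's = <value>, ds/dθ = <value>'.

seg 1 [0°–32.3°] cycloidal, h=21: full span → s += 21 → s = 21.0000
seg 2 [32.3°–334.7°] cycloidal, h=29: θ=96° here. β=63.7, B=302.4. 29·(0.2106 − sin(2π·0.2106)/(2π)) = 1.6337 → s = 22.6337
velocity in seg [32.3°–334.7°] (cycloidal), θ in radians: β = 63.7° = 1.1118 rad, B = 302.4° = 5.2779 rad; ds/dθ = (h/B)(1 − cos(2πβ/B)) = (29/5.2779)(1 − cos(2π·0.2106)) = 4.149860 mm/rad

s = 22.6337, ds/dθ = 4.1499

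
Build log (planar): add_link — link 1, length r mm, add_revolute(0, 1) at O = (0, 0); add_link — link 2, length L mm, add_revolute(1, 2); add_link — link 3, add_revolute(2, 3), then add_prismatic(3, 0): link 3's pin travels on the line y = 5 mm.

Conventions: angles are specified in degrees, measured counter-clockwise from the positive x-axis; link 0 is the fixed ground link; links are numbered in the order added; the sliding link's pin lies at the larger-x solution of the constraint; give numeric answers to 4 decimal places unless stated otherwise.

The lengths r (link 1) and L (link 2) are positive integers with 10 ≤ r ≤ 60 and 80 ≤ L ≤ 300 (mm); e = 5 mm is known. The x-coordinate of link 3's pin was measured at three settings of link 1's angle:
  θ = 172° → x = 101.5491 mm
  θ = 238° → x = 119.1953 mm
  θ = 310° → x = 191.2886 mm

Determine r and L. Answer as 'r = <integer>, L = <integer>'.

constraint per measurement: (x − r cos θ)² + (r sin θ − e)² = L²
subtracting the θ₁ and θ₂ equations cancels the r² and L² terms:
r = (x₁² − x₂²) / (2[(x₁cos θ₁ + e sin θ₁) − (x₂cos θ₂ + e sin θ₂)]) = 60.0000 → r = 60
L² = (x₁ − r cos θ₁)² + (r sin θ₁ − e)² = 25921.0156 → L = 161.0000 → L = 161
check at θ₃=310°: x = 191.2886 (printed 191.2886) ✓

r = 60, L = 161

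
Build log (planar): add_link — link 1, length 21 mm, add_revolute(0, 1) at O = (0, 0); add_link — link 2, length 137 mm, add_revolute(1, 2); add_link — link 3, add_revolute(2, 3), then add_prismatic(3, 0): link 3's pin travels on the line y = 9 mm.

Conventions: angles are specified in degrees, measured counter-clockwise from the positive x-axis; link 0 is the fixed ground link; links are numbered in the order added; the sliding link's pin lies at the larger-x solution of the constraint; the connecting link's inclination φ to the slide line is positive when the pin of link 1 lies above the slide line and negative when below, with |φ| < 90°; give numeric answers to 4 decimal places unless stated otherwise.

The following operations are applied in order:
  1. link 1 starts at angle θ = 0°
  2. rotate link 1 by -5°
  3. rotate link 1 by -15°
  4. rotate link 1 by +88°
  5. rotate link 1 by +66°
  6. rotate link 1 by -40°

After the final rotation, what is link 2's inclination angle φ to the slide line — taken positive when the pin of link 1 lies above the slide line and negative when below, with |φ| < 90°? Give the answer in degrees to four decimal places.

geometry: r = 21 mm, L = 137 mm, e = 9 mm; θ starts at 0°
rotate link 1 by -5°: θ ← 0° -5° = -5°
rotate link 1 by -15°: θ ← -5° -15° = -20°
rotate link 1 by +88°: θ ← -20° +88° = 68°
rotate link 1 by +66°: θ ← 68° +66° = 134°
rotate link 1 by -40°: θ ← 134° -40° = 94°
h = r sin θ − e = 20.948845 − 9 = 11.948845
sin φ = h / L = 11.948845 / 137 = 0.08721785
φ = arcsin(0.08721785) = 5.003572°

5.0036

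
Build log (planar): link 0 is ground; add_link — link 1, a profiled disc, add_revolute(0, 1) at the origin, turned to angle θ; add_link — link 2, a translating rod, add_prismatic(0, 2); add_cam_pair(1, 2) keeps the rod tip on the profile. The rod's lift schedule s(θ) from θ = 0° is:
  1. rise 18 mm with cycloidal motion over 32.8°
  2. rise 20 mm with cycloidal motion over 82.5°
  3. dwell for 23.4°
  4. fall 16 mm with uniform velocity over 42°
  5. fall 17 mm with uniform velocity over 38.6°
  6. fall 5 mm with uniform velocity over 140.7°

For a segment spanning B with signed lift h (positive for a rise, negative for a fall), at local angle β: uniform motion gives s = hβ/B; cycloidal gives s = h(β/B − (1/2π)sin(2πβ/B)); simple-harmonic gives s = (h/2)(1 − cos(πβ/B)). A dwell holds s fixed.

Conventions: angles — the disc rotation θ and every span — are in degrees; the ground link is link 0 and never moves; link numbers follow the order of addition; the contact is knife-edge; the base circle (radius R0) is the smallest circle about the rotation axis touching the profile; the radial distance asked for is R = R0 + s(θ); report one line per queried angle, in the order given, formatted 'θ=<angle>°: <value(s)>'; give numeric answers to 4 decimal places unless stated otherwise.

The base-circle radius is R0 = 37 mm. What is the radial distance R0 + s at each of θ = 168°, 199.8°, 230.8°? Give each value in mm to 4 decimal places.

seg 1 [0°–32.8°] cycloidal, h=18: full span → s += 18 → s = 18.0000
seg 2 [32.8°–115.3°] cycloidal, h=20: full span → s += 20 → s = 38.0000
seg 3 [115.3°–138.7°] dwell: s stays 38.0000
seg 4 [138.7°–180.7°] uniform, h=-16: θ=168° here. β=29.3, B=42. -16·29.3/42 = -11.1619 → s = 26.8381
seg 4 [138.7°–180.7°] uniform, h=-16: full span → s += -16 → s = 22.0000
seg 5 [180.7°–219.3°] uniform, h=-17: θ=199.8° here. β=19.1, B=38.6. -17·19.1/38.6 = -8.4119 → s = 13.5881
seg 5 [180.7°–219.3°] uniform, h=-17: full span → s += -17 → s = 5.0000
seg 6 [219.3°–360°] uniform, h=-5: θ=230.8° here. β=11.5, B=140.7. -5·11.5/140.7 = -0.4087 → s = 4.5913
θ=168°: R = R0 + s = 37 + 26.8381 = 63.8381
θ=199.8°: R = R0 + s = 37 + 13.5881 = 50.5881
θ=230.8°: R = R0 + s = 37 + 4.5913 = 41.5913

θ=168°: 63.8381
θ=199.8°: 50.5881
θ=230.8°: 41.5913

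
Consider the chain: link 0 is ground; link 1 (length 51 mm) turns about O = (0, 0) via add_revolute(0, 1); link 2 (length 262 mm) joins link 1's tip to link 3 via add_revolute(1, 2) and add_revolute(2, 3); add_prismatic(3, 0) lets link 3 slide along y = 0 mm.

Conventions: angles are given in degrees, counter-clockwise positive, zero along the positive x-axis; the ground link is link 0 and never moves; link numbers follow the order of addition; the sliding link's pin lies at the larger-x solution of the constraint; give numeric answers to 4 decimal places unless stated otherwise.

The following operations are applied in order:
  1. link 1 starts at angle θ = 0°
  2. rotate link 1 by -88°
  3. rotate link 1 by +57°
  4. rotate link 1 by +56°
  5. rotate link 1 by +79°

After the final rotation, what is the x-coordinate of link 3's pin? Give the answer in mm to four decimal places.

geometry: r = 51 mm, L = 262 mm, e = 0 mm; θ starts at 0°
rotate link 1 by -88°: θ ← 0° -88° = -88°
rotate link 1 by +57°: θ ← -88° +57° = -31°
rotate link 1 by +56°: θ ← -31° +56° = 25°
rotate link 1 by +79°: θ ← 25° +79° = 104°
crank pin P = (r cos θ, r sin θ) = (-12.338017, 49.485082)
h = r sin θ − e = 49.485082 − 0 = 49.485082
x = r cos θ + √(L² − h²) = -12.338017 + 257.284330 = 244.946314

244.9463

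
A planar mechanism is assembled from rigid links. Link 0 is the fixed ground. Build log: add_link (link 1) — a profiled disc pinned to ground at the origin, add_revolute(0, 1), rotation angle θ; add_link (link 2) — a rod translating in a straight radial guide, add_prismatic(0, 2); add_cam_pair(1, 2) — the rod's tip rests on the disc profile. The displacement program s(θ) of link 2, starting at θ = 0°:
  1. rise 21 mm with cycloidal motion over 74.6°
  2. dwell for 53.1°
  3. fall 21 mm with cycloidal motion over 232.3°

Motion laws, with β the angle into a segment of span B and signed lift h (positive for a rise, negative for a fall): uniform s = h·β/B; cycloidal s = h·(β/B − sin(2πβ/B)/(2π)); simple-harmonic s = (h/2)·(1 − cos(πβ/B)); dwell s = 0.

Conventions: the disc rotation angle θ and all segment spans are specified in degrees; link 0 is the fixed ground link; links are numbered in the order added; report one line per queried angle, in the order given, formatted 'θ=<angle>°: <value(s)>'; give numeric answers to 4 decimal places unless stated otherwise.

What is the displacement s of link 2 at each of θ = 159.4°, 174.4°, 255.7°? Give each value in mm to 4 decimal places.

seg 1 [0°–74.6°] cycloidal, h=21: full span → s += 21 → s = 21.0000
seg 2 [74.6°–127.7°] dwell: s stays 21.0000
seg 3 [127.7°–360°] cycloidal, h=-21: θ=159.4° here. β=31.7, B=232.3. -21·(0.1365 − sin(2π·0.1365)/(2π)) = -0.3384 → s = 20.6616
seg 3 [127.7°–360°] cycloidal, h=-21: θ=174.4° here. β=46.7, B=232.3. -21·(0.2010 − sin(2π·0.2010)/(2π)) = -1.0364 → s = 19.9636
seg 3 [127.7°–360°] cycloidal, h=-21: θ=255.7° here. β=128, B=232.3. -21·(0.5510 − sin(2π·0.5510)/(2π)) = -12.6242 → s = 8.3758

θ=159.4°: 20.6616
θ=174.4°: 19.9636
θ=255.7°: 8.3758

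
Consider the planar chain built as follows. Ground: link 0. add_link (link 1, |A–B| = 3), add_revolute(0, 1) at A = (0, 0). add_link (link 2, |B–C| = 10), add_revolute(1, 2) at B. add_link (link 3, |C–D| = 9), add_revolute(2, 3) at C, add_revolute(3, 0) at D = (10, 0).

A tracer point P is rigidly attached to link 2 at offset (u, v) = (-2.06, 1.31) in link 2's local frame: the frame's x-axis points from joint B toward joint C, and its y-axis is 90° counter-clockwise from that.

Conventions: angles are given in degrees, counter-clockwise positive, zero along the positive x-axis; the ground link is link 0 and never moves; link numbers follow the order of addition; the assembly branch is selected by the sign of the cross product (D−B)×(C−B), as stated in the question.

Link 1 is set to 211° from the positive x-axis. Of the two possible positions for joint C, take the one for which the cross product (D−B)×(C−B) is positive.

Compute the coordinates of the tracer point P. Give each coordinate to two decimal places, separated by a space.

A=(0,0), D=(10.00,0)
B = A + 3.00·(cos211°, sin211°) = (-2.5715, -1.5451)
|BD| = 12.6661
circle(B,10.00) ∩ circle(D,9.00): a=7.0831, h=7.0590
  candidates: C₊=(3.5976,6.3253) cross=89.410; C₋=(5.3198,-7.6874) cross=-89.410
  branch + wants cross > 0 → take C=(3.5976,6.3253) (cross=89.410)
ex = (C−B)/|BC| = (0.6169,0.7870); ey = (-0.7870,0.6169)
P = B + -2.06·ex + 1.31·ey = (-4.8733,-2.3583)

-4.87 -2.36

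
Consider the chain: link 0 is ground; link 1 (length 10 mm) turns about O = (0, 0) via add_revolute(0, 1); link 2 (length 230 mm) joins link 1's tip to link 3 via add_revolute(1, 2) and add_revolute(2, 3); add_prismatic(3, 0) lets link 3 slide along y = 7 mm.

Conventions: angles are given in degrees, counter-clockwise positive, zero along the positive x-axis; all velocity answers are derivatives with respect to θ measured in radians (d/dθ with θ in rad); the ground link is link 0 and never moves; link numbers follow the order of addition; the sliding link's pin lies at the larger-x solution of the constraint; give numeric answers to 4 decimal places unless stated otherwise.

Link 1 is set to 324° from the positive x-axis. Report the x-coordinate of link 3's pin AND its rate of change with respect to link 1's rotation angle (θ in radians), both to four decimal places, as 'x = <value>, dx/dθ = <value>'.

geometry: r = 10 mm, L = 230 mm, e = 7 mm
crank pin P = (r cos θ, r sin θ) = (8.090170, -5.877853)
h = r sin θ − e = -5.877853 − 7 = -12.877853
x = r cos θ + √(L² − h²) = 8.090170 + 229.639197 = 237.729367
dx/dθ = −r sin θ − h·r cos θ/√(L² − h²) (θ in radians; h = -12.877853) = 6.331538

x = 237.7294, dx/dθ = 6.3315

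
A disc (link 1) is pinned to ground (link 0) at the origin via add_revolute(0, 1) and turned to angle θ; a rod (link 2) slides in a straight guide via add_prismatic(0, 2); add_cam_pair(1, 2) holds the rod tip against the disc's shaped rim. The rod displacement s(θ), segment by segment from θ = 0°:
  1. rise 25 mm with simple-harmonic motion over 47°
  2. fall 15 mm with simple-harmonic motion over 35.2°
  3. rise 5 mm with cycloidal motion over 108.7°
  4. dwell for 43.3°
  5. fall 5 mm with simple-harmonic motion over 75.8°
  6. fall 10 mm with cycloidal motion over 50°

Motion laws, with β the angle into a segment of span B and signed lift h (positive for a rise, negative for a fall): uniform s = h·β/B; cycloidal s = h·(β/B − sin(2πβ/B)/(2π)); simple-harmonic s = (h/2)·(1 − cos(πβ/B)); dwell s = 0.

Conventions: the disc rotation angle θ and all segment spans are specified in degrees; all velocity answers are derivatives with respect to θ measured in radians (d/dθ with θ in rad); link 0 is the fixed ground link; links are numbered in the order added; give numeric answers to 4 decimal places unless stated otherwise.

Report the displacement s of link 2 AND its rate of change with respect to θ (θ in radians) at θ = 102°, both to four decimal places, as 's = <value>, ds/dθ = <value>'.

segment 1 (0° to 47°, simple-harmonic, h = 25) is passed completely: s = 0.0000 + (25) = 25.0000
segment 2 (47° to 82.2°, simple-harmonic, h = -15) is passed completely: s = 25.0000 + (-15) = 10.0000
θ = 102° falls in segment 3 (82.2° to 190.9°, cycloidal, h = 5): β = 102 − 82.2 = 19.8°, B = 108.7°; Δs = 5·(0.1822 − sin(2π·0.1822)/(2π)) = 0.1862; s = 10.0000 + 0.1862 = 10.1862
velocity in seg [82.2°–190.9°] (cycloidal), θ in radians: β = 19.8° = 0.3456 rad, B = 108.7° = 1.8972 rad; ds/dθ = (h/B)(1 − cos(2πβ/B)) = (5/1.8972)(1 − cos(2π·0.1822)) = 1.545715 mm/rad

s = 10.1862, ds/dθ = 1.5457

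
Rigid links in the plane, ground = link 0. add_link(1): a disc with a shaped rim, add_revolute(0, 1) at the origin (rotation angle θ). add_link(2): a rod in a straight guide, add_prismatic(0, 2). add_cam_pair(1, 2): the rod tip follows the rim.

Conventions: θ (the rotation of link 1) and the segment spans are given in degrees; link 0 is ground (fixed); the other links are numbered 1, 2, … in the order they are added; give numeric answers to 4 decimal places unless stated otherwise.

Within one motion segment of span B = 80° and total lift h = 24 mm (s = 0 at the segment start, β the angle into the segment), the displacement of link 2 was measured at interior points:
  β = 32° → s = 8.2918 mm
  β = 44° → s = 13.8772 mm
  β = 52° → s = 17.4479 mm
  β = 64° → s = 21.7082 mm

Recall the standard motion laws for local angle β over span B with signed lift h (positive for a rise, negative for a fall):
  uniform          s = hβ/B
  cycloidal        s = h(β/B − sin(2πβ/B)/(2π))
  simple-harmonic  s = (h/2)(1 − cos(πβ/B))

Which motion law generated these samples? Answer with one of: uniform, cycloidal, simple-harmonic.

candidates at β/B = r: uniform s = h·r (linear in β); cycloidal s = h·(r − sin(2πr)/(2π)); simple-harmonic s = (h/2)(1 − cos(πr))
β=32°: printed 8.2918 | uniform 9.6000, cycloidal 7.3548, simple-harmonic 8.2918
β=44°: printed 13.8772 | uniform 13.2000, cycloidal 14.3804, simple-harmonic 13.8772
β=52°: printed 17.4479 | uniform 15.6000, cycloidal 18.6902, simple-harmonic 17.4479
β=64°: printed 21.7082 | uniform 19.2000, cycloidal 22.8328, simple-harmonic 21.7082
only one law matches every sample → simple-harmonic

simple-harmonic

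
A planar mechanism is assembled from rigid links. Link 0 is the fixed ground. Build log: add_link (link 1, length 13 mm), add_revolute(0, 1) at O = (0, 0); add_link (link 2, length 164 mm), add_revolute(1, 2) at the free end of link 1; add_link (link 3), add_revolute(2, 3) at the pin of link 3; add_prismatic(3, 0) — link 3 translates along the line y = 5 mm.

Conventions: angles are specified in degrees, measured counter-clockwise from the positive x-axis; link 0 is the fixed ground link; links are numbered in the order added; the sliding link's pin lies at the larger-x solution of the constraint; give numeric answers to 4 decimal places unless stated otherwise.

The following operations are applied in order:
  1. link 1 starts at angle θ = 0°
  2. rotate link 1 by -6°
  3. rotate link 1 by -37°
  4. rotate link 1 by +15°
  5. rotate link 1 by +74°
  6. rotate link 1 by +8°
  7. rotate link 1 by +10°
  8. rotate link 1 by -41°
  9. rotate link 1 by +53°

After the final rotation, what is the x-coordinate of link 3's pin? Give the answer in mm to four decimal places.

geometry: r = 13 mm, L = 164 mm, e = 5 mm; θ starts at 0°
rotate link 1 by -6°: θ ← 0° -6° = -6°
rotate link 1 by -37°: θ ← -6° -37° = -43°
rotate link 1 by +15°: θ ← -43° +15° = -28°
rotate link 1 by +74°: θ ← -28° +74° = 46°
rotate link 1 by +8°: θ ← 46° +8° = 54°
rotate link 1 by +10°: θ ← 54° +10° = 64°
rotate link 1 by -41°: θ ← 64° -41° = 23°
rotate link 1 by +53°: θ ← 23° +53° = 76°
crank pin P = (r cos θ, r sin θ) = (3.144985, 12.613844)
h = r sin θ − e = 12.613844 − 5 = 7.613844
x = r cos θ + √(L² − h²) = 3.144985 + 163.823165 = 166.968150

166.9681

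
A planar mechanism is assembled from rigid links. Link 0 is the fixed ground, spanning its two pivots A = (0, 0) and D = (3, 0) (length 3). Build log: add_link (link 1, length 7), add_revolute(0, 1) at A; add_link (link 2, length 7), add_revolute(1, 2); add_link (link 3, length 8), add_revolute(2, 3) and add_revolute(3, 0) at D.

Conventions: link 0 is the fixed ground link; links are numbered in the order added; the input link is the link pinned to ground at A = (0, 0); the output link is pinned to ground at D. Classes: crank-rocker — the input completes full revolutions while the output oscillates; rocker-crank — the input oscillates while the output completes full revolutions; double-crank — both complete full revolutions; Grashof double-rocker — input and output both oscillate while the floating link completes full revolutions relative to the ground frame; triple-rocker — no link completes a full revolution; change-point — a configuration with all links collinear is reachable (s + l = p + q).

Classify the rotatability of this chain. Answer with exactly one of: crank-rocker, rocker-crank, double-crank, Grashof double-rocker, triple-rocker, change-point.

lengths: ground=3, input=7, coupler=7, output=8
sorted: s=3 (shortest), l=8 (longest), p+q=14
s + l = 11 vs p + q = 14
s + l < p + q (Grashof) with shortest = ground link → double-crank

double-crank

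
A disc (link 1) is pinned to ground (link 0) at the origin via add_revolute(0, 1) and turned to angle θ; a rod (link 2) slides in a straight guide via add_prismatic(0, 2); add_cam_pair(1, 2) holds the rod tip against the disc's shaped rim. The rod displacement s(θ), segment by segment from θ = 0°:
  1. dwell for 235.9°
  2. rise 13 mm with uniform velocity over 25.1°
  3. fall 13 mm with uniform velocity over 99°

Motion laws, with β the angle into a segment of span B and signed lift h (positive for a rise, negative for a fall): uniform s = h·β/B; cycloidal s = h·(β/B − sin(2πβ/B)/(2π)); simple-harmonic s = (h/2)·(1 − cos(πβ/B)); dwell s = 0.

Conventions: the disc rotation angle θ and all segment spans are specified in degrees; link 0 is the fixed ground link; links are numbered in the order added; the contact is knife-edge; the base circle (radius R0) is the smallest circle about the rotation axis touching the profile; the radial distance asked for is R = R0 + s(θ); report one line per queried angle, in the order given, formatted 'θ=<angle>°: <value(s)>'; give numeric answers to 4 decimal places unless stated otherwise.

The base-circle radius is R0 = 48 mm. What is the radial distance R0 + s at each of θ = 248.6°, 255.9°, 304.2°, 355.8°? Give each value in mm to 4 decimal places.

segment 1 (0° to 235.9°, dwell): s unchanged at 0.0000
θ = 248.6° falls in segment 2 (235.9° to 261°, uniform, h = 13): β = 248.6 − 235.9 = 12.7°, B = 25.1°; Δs = 13·12.7/25.1 = 6.5777; s = 0.0000 + 6.5777 = 6.5777
θ = 255.9° falls in segment 2 (235.9° to 261°, uniform, h = 13): β = 255.9 − 235.9 = 20°, B = 25.1°; Δs = 13·20/25.1 = 10.3586; s = 0.0000 + 10.3586 = 10.3586
segment 2 (235.9° to 261°, uniform, h = 13) is passed completely: s = 0.0000 + (13) = 13.0000
θ = 304.2° falls in segment 3 (261° to 360°, uniform, h = -13): β = 304.2 − 261 = 43.2°, B = 99°; Δs = -13·43.2/99 = -5.6727; s = 13.0000 − 5.6727 = 7.3273
θ = 355.8° falls in segment 3 (261° to 360°, uniform, h = -13): β = 355.8 − 261 = 94.8°, B = 99°; Δs = -13·94.8/99 = -12.4485; s = 13.0000 − 12.4485 = 0.5515
θ=248.6°: R = R0 + s = 48 + 6.5777 = 54.5777
θ=255.9°: R = R0 + s = 48 + 10.3586 = 58.3586
θ=304.2°: R = R0 + s = 48 + 7.3273 = 55.3273
θ=355.8°: R = R0 + s = 48 + 0.5515 = 48.5515

θ=248.6°: 54.5777
θ=255.9°: 58.3586
θ=304.2°: 55.3273
θ=355.8°: 48.5515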